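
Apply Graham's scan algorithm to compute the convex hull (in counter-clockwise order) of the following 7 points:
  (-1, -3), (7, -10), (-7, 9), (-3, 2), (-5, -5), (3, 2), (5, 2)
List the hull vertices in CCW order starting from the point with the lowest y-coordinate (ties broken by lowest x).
Hull (CCW) = [(7, -10), (5, 2), (-7, 9), (-5, -5)]

Graham scan procedure:
  1. Find the pivot p₀ = point with lowest y (tie → lowest x): (7, -10).
  2. Sort the remaining points by polar angle around p₀.
  3. Walk through sorted points, maintaining a stack; pop the top while the last three entries make a non-left turn (cross product ≤ 0).
  4. Final stack is the convex hull in CCW order: (7, -10), (5, 2), (-7, 9), (-5, -5).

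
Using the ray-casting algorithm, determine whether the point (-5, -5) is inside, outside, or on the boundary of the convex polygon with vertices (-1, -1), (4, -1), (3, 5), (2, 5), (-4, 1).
The point (-5, -5) lies strictly outside the polygon

Cast a horizontal ray to the right from the query point and count how many polygon edges it crosses (each edge strictly once or zero times, handled with the usual half-open convention). 
Parity of crossings → even ⇒ outside.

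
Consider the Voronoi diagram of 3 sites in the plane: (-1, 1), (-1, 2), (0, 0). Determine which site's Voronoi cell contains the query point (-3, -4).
Nearest site = (0, 0)

The Voronoi cell of site s contains exactly those query points closer to s than to any other site. Compute squared distances from q = (-3, -4) to each site:
  (0 − -3)² + (0 − -4)² = 25
  (-1 − -3)² + (1 − -4)² = 29
  (-1 − -3)² + (2 − -4)² = 40
Minimum is attained by (0, 0), so q lies in its Voronoi cell.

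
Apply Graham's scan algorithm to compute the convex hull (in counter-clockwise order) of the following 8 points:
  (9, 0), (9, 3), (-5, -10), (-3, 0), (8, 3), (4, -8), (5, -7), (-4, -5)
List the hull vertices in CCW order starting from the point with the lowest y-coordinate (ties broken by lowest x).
Hull (CCW) = [(-5, -10), (4, -8), (5, -7), (9, 0), (9, 3), (8, 3), (-3, 0)]

Graham scan procedure:
  1. Find the pivot p₀ = point with lowest y (tie → lowest x): (-5, -10).
  2. Sort the remaining points by polar angle around p₀.
  3. Walk through sorted points, maintaining a stack; pop the top while the last three entries make a non-left turn (cross product ≤ 0).
  4. Final stack is the convex hull in CCW order: (-5, -10), (4, -8), (5, -7), (9, 0), (9, 3), (8, 3), (-3, 0).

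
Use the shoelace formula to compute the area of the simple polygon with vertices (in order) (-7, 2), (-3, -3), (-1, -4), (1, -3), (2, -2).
Area = 37/2

Shoelace formula: Area = (1/2) |Σ_i (x_i · y_{i+1} − x_{i+1} · y_i)| (indices mod n). Compute each cross term:
  (-7)(-3) − (-3)(2) = 27
  (-3)(-4) − (-1)(-3) = 9
  (-1)(-3) − (1)(-4) = 7
  (1)(-2) − (2)(-3) = 4
  (2)(2) − (-7)(-2) = -10
Sum = 37, so (signed) Area = 37/2 = 37/2, |Area| = 37/2.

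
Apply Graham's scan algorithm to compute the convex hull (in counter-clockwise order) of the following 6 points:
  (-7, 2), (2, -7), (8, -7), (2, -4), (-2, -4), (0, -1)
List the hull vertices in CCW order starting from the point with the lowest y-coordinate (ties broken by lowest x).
Hull (CCW) = [(2, -7), (8, -7), (0, -1), (-7, 2), (-2, -4)]

Graham scan procedure:
  1. Find the pivot p₀ = point with lowest y (tie → lowest x): (2, -7).
  2. Sort the remaining points by polar angle around p₀.
  3. Walk through sorted points, maintaining a stack; pop the top while the last three entries make a non-left turn (cross product ≤ 0).
  4. Final stack is the convex hull in CCW order: (2, -7), (8, -7), (0, -1), (-7, 2), (-2, -4).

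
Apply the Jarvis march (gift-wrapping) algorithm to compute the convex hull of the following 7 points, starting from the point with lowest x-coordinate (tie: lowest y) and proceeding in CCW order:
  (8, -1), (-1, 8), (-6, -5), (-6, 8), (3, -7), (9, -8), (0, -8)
Hull (CCW) = [(-6, -5), (0, -8), (9, -8), (8, -1), (-1, 8), (-6, 8)]

Jarvis march: at each step, from the current hull vertex p, select the next vertex q as the point such that every other point lies strictly to the left of (or on) the directed line p → q. (Equivalently: for every other point r, the cross product (q − p) × (r − p) ≥ 0.)
Starting point (lowest x, tie lowest y): (-6, -5). Wrap until returning to start. Resulting hull: (-6, -5), (0, -8), (9, -8), (8, -1), (-1, 8), (-6, 8).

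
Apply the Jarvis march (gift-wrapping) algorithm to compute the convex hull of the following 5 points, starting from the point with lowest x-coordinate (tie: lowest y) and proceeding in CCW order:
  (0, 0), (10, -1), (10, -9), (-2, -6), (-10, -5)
Hull (CCW) = [(-10, -5), (10, -9), (10, -1), (0, 0)]

Jarvis march: at each step, from the current hull vertex p, select the next vertex q as the point such that every other point lies strictly to the left of (or on) the directed line p → q. (Equivalently: for every other point r, the cross product (q − p) × (r − p) ≥ 0.)
Starting point (lowest x, tie lowest y): (-10, -5). Wrap until returning to start. Resulting hull: (-10, -5), (10, -9), (10, -1), (0, 0).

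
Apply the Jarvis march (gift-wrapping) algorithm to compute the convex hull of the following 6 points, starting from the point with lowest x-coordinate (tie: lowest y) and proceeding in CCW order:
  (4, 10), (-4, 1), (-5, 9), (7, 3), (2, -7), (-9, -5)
Hull (CCW) = [(-9, -5), (2, -7), (7, 3), (4, 10), (-5, 9)]

Jarvis march: at each step, from the current hull vertex p, select the next vertex q as the point such that every other point lies strictly to the left of (or on) the directed line p → q. (Equivalently: for every other point r, the cross product (q − p) × (r − p) ≥ 0.)
Starting point (lowest x, tie lowest y): (-9, -5). Wrap until returning to start. Resulting hull: (-9, -5), (2, -7), (7, 3), (4, 10), (-5, 9).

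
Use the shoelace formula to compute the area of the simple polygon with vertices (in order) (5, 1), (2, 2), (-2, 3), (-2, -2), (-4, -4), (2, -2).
Area = 28

Shoelace formula: Area = (1/2) |Σ_i (x_i · y_{i+1} − x_{i+1} · y_i)| (indices mod n). Compute each cross term:
  (5)(2) − (2)(1) = 8
  (2)(3) − (-2)(2) = 10
  (-2)(-2) − (-2)(3) = 10
  (-2)(-4) − (-4)(-2) = 0
  (-4)(-2) − (2)(-4) = 16
  (2)(1) − (5)(-2) = 12
Sum = 56, so (signed) Area = 56/2 = 28, |Area| = 28.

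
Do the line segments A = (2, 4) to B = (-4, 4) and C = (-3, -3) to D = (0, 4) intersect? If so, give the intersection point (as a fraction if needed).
Yes; intersection at (0, 4) (t = 1/3 on AB, s = 1 on CD)

Parametrize AB as A + t(B − A) = (2 + -6 t, 4 + 0 t) and CD as C + s(D − C) = (-3 + 3 s, -3 + 7 s). Solve the linear system for (t, s). Determinant = 42 ≠ 0, so a unique intersection of the containing lines exists. Solution: t = 1/3, s = 1 — both in [0, 1], so the segments cross. Intersection point: (0, 4).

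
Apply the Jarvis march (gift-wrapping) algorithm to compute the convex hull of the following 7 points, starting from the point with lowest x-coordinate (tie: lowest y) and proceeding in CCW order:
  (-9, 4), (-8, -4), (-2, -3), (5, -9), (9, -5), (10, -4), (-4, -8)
Hull (CCW) = [(-9, 4), (-8, -4), (-4, -8), (5, -9), (10, -4)]

Jarvis march: at each step, from the current hull vertex p, select the next vertex q as the point such that every other point lies strictly to the left of (or on) the directed line p → q. (Equivalently: for every other point r, the cross product (q − p) × (r − p) ≥ 0.)
Starting point (lowest x, tie lowest y): (-9, 4). Wrap until returning to start. Resulting hull: (-9, 4), (-8, -4), (-4, -8), (5, -9), (10, -4).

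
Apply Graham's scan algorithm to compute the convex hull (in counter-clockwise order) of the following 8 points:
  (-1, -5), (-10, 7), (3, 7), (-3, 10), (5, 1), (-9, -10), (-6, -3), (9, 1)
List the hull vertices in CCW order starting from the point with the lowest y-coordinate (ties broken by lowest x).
Hull (CCW) = [(-9, -10), (9, 1), (3, 7), (-3, 10), (-10, 7)]

Graham scan procedure:
  1. Find the pivot p₀ = point with lowest y (tie → lowest x): (-9, -10).
  2. Sort the remaining points by polar angle around p₀.
  3. Walk through sorted points, maintaining a stack; pop the top while the last three entries make a non-left turn (cross product ≤ 0).
  4. Final stack is the convex hull in CCW order: (-9, -10), (9, 1), (3, 7), (-3, 10), (-10, 7).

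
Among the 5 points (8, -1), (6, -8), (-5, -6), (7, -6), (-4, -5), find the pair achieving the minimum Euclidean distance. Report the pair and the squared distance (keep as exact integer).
Pair = ((-5, -6), (-4, -5)); squared distance = 2

Compute all C(5, 2) = 10 pairwise squared distances (x_i − x_j)² + (y_i − y_j)². The minimum is 2, attained by the pair ((-5, -6), (-4, -5)).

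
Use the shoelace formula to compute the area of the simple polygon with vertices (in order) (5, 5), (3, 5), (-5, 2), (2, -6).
Area = 107/2

Shoelace formula: Area = (1/2) |Σ_i (x_i · y_{i+1} − x_{i+1} · y_i)| (indices mod n). Compute each cross term:
  (5)(5) − (3)(5) = 10
  (3)(2) − (-5)(5) = 31
  (-5)(-6) − (2)(2) = 26
  (2)(5) − (5)(-6) = 40
Sum = 107, so (signed) Area = 107/2 = 107/2, |Area| = 107/2.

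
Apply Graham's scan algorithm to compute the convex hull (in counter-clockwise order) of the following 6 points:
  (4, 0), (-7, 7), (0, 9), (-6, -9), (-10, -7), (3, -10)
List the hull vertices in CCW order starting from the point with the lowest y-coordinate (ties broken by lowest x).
Hull (CCW) = [(3, -10), (4, 0), (0, 9), (-7, 7), (-10, -7), (-6, -9)]

Graham scan procedure:
  1. Find the pivot p₀ = point with lowest y (tie → lowest x): (3, -10).
  2. Sort the remaining points by polar angle around p₀.
  3. Walk through sorted points, maintaining a stack; pop the top while the last three entries make a non-left turn (cross product ≤ 0).
  4. Final stack is the convex hull in CCW order: (3, -10), (4, 0), (0, 9), (-7, 7), (-10, -7), (-6, -9).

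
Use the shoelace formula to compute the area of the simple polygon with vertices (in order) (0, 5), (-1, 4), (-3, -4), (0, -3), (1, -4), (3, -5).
Area = 55/2

Shoelace formula: Area = (1/2) |Σ_i (x_i · y_{i+1} − x_{i+1} · y_i)| (indices mod n). Compute each cross term:
  (0)(4) − (-1)(5) = 5
  (-1)(-4) − (-3)(4) = 16
  (-3)(-3) − (0)(-4) = 9
  (0)(-4) − (1)(-3) = 3
  (1)(-5) − (3)(-4) = 7
  (3)(5) − (0)(-5) = 15
Sum = 55, so (signed) Area = 55/2 = 55/2, |Area| = 55/2.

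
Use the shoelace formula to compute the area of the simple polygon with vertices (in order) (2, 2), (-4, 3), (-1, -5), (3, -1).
Area = 61/2

Shoelace formula: Area = (1/2) |Σ_i (x_i · y_{i+1} − x_{i+1} · y_i)| (indices mod n). Compute each cross term:
  (2)(3) − (-4)(2) = 14
  (-4)(-5) − (-1)(3) = 23
  (-1)(-1) − (3)(-5) = 16
  (3)(2) − (2)(-1) = 8
Sum = 61, so (signed) Area = 61/2 = 61/2, |Area| = 61/2.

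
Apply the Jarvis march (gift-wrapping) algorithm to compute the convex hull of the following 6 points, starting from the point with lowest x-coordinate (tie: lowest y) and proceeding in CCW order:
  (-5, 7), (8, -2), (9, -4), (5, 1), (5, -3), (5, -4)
Hull (CCW) = [(-5, 7), (5, -4), (9, -4), (8, -2), (5, 1)]

Jarvis march: at each step, from the current hull vertex p, select the next vertex q as the point such that every other point lies strictly to the left of (or on) the directed line p → q. (Equivalently: for every other point r, the cross product (q − p) × (r − p) ≥ 0.)
Starting point (lowest x, tie lowest y): (-5, 7). Wrap until returning to start. Resulting hull: (-5, 7), (5, -4), (9, -4), (8, -2), (5, 1).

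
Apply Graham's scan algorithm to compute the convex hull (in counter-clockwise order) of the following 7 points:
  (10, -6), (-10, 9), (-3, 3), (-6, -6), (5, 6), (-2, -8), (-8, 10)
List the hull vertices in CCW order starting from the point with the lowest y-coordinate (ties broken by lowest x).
Hull (CCW) = [(-2, -8), (10, -6), (5, 6), (-8, 10), (-10, 9), (-6, -6)]

Graham scan procedure:
  1. Find the pivot p₀ = point with lowest y (tie → lowest x): (-2, -8).
  2. Sort the remaining points by polar angle around p₀.
  3. Walk through sorted points, maintaining a stack; pop the top while the last three entries make a non-left turn (cross product ≤ 0).
  4. Final stack is the convex hull in CCW order: (-2, -8), (10, -6), (5, 6), (-8, 10), (-10, 9), (-6, -6).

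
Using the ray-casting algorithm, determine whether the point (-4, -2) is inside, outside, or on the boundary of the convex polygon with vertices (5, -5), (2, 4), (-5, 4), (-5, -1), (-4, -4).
The point (-4, -2) lies strictly inside the polygon

Cast a horizontal ray to the right from the query point and count how many polygon edges it crosses (each edge strictly once or zero times, handled with the usual half-open convention). 
Parity of crossings → odd ⇒ inside.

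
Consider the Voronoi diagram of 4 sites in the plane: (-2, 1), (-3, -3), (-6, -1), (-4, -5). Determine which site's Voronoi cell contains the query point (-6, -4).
Nearest site = (-4, -5)

The Voronoi cell of site s contains exactly those query points closer to s than to any other site. Compute squared distances from q = (-6, -4) to each site:
  (-4 − -6)² + (-5 − -4)² = 5
  (-6 − -6)² + (-1 − -4)² = 9
  (-3 − -6)² + (-3 − -4)² = 10
  (-2 − -6)² + (1 − -4)² = 41
Minimum is attained by (-4, -5), so q lies in its Voronoi cell.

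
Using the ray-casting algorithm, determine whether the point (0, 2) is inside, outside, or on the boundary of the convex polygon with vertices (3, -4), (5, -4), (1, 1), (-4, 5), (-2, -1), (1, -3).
The point (0, 2) lies strictly outside the polygon

Cast a horizontal ray to the right from the query point and count how many polygon edges it crosses (each edge strictly once or zero times, handled with the usual half-open convention). 
Parity of crossings → even ⇒ outside.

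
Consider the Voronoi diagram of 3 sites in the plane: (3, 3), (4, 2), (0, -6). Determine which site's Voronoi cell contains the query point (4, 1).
Nearest site = (4, 2)

The Voronoi cell of site s contains exactly those query points closer to s than to any other site. Compute squared distances from q = (4, 1) to each site:
  (4 − 4)² + (2 − 1)² = 1
  (3 − 4)² + (3 − 1)² = 5
  (0 − 4)² + (-6 − 1)² = 65
Minimum is attained by (4, 2), so q lies in its Voronoi cell.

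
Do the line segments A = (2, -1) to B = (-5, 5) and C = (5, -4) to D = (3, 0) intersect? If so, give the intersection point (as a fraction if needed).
No (intersection of containing lines falls outside at least one segment)

Parametrize and solve: t = -3/8, s = 3/16. At least one of these is outside [0, 1], so the segments do not intersect.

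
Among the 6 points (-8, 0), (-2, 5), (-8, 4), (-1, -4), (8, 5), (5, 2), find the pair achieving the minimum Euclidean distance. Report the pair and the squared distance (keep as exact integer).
Pair = ((-8, 0), (-8, 4)); squared distance = 16

Compute all C(6, 2) = 15 pairwise squared distances (x_i − x_j)² + (y_i − y_j)². The minimum is 16, attained by the pair ((-8, 0), (-8, 4)).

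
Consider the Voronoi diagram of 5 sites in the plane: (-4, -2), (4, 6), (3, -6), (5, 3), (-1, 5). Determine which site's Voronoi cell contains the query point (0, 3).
Nearest site = (-1, 5)

The Voronoi cell of site s contains exactly those query points closer to s than to any other site. Compute squared distances from q = (0, 3) to each site:
  (-1 − 0)² + (5 − 3)² = 5
  (4 − 0)² + (6 − 3)² = 25
  (5 − 0)² + (3 − 3)² = 25
  (-4 − 0)² + (-2 − 3)² = 41
  (3 − 0)² + (-6 − 3)² = 90
Minimum is attained by (-1, 5), so q lies in its Voronoi cell.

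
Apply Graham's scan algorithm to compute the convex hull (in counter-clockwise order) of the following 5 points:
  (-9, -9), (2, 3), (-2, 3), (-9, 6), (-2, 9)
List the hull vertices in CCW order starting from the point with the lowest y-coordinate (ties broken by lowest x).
Hull (CCW) = [(-9, -9), (2, 3), (-2, 9), (-9, 6)]

Graham scan procedure:
  1. Find the pivot p₀ = point with lowest y (tie → lowest x): (-9, -9).
  2. Sort the remaining points by polar angle around p₀.
  3. Walk through sorted points, maintaining a stack; pop the top while the last three entries make a non-left turn (cross product ≤ 0).
  4. Final stack is the convex hull in CCW order: (-9, -9), (2, 3), (-2, 9), (-9, 6).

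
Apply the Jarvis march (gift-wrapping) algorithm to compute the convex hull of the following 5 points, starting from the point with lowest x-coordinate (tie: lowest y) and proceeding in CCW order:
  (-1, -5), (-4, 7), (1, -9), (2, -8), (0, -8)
Hull (CCW) = [(-4, 7), (-1, -5), (0, -8), (1, -9), (2, -8)]

Jarvis march: at each step, from the current hull vertex p, select the next vertex q as the point such that every other point lies strictly to the left of (or on) the directed line p → q. (Equivalently: for every other point r, the cross product (q − p) × (r − p) ≥ 0.)
Starting point (lowest x, tie lowest y): (-4, 7). Wrap until returning to start. Resulting hull: (-4, 7), (-1, -5), (0, -8), (1, -9), (2, -8).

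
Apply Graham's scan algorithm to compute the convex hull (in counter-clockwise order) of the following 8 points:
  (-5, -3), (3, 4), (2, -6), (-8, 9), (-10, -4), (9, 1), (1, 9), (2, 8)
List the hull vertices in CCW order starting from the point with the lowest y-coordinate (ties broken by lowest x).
Hull (CCW) = [(2, -6), (9, 1), (1, 9), (-8, 9), (-10, -4)]

Graham scan procedure:
  1. Find the pivot p₀ = point with lowest y (tie → lowest x): (2, -6).
  2. Sort the remaining points by polar angle around p₀.
  3. Walk through sorted points, maintaining a stack; pop the top while the last three entries make a non-left turn (cross product ≤ 0).
  4. Final stack is the convex hull in CCW order: (2, -6), (9, 1), (1, 9), (-8, 9), (-10, -4).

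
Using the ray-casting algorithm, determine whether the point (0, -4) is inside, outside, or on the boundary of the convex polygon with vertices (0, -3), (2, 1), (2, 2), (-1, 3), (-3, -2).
The point (0, -4) lies strictly outside the polygon

Cast a horizontal ray to the right from the query point and count how many polygon edges it crosses (each edge strictly once or zero times, handled with the usual half-open convention). 
Parity of crossings → even ⇒ outside.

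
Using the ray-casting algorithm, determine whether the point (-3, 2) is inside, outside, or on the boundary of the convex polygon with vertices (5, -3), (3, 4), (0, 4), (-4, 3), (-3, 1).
The point (-3, 2) lies strictly inside the polygon

Cast a horizontal ray to the right from the query point and count how many polygon edges it crosses (each edge strictly once or zero times, handled with the usual half-open convention). 
Parity of crossings → odd ⇒ inside.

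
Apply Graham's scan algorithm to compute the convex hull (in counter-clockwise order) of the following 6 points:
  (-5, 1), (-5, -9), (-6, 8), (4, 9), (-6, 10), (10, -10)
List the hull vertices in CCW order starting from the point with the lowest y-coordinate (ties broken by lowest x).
Hull (CCW) = [(10, -10), (4, 9), (-6, 10), (-6, 8), (-5, -9)]

Graham scan procedure:
  1. Find the pivot p₀ = point with lowest y (tie → lowest x): (10, -10).
  2. Sort the remaining points by polar angle around p₀.
  3. Walk through sorted points, maintaining a stack; pop the top while the last three entries make a non-left turn (cross product ≤ 0).
  4. Final stack is the convex hull in CCW order: (10, -10), (4, 9), (-6, 10), (-6, 8), (-5, -9).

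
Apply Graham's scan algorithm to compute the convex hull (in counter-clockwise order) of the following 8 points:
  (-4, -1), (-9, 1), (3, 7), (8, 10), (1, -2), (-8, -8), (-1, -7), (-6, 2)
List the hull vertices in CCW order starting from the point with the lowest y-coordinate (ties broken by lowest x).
Hull (CCW) = [(-8, -8), (-1, -7), (8, 10), (-9, 1)]

Graham scan procedure:
  1. Find the pivot p₀ = point with lowest y (tie → lowest x): (-8, -8).
  2. Sort the remaining points by polar angle around p₀.
  3. Walk through sorted points, maintaining a stack; pop the top while the last three entries make a non-left turn (cross product ≤ 0).
  4. Final stack is the convex hull in CCW order: (-8, -8), (-1, -7), (8, 10), (-9, 1).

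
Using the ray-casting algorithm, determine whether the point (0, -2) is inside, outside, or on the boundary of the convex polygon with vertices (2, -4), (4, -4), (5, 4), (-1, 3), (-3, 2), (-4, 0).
The point (0, -2) lies strictly inside the polygon

Cast a horizontal ray to the right from the query point and count how many polygon edges it crosses (each edge strictly once or zero times, handled with the usual half-open convention). 
Parity of crossings → odd ⇒ inside.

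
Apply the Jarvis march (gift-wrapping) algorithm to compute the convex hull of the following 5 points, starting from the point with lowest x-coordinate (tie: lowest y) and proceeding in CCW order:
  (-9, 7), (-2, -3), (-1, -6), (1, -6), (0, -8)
Hull (CCW) = [(-9, 7), (0, -8), (1, -6)]

Jarvis march: at each step, from the current hull vertex p, select the next vertex q as the point such that every other point lies strictly to the left of (or on) the directed line p → q. (Equivalently: for every other point r, the cross product (q − p) × (r − p) ≥ 0.)
Starting point (lowest x, tie lowest y): (-9, 7). Wrap until returning to start. Resulting hull: (-9, 7), (0, -8), (1, -6).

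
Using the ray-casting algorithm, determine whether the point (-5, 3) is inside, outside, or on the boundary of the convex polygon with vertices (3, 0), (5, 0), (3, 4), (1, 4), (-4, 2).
The point (-5, 3) lies strictly outside the polygon

Cast a horizontal ray to the right from the query point and count how many polygon edges it crosses (each edge strictly once or zero times, handled with the usual half-open convention). 
Parity of crossings → even ⇒ outside.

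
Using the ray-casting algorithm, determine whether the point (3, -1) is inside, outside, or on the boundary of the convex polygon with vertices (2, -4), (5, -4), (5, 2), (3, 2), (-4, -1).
The point (3, -1) lies strictly inside the polygon

Cast a horizontal ray to the right from the query point and count how many polygon edges it crosses (each edge strictly once or zero times, handled with the usual half-open convention). 
Parity of crossings → odd ⇒ inside.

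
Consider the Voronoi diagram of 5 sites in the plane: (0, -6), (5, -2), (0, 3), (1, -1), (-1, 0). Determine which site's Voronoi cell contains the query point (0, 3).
Nearest site = (0, 3)

The Voronoi cell of site s contains exactly those query points closer to s than to any other site. Compute squared distances from q = (0, 3) to each site:
  (0 − 0)² + (3 − 3)² = 0
  (-1 − 0)² + (0 − 3)² = 10
  (1 − 0)² + (-1 − 3)² = 17
  (5 − 0)² + (-2 − 3)² = 50
  (0 − 0)² + (-6 − 3)² = 81
Minimum is attained by (0, 3), so q lies in its Voronoi cell.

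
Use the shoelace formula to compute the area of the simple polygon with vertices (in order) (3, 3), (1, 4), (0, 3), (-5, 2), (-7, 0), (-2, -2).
Area = 55/2

Shoelace formula: Area = (1/2) |Σ_i (x_i · y_{i+1} − x_{i+1} · y_i)| (indices mod n). Compute each cross term:
  (3)(4) − (1)(3) = 9
  (1)(3) − (0)(4) = 3
  (0)(2) − (-5)(3) = 15
  (-5)(0) − (-7)(2) = 14
  (-7)(-2) − (-2)(0) = 14
  (-2)(3) − (3)(-2) = 0
Sum = 55, so (signed) Area = 55/2 = 55/2, |Area| = 55/2.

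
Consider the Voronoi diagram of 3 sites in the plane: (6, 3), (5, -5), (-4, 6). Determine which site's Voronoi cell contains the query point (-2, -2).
Nearest site = (5, -5)

The Voronoi cell of site s contains exactly those query points closer to s than to any other site. Compute squared distances from q = (-2, -2) to each site:
  (5 − -2)² + (-5 − -2)² = 58
  (-4 − -2)² + (6 − -2)² = 68
  (6 − -2)² + (3 − -2)² = 89
Minimum is attained by (5, -5), so q lies in its Voronoi cell.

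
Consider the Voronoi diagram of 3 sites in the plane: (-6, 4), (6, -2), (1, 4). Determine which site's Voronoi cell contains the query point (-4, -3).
Nearest site = (-6, 4)

The Voronoi cell of site s contains exactly those query points closer to s than to any other site. Compute squared distances from q = (-4, -3) to each site:
  (-6 − -4)² + (4 − -3)² = 53
  (1 − -4)² + (4 − -3)² = 74
  (6 − -4)² + (-2 − -3)² = 101
Minimum is attained by (-6, 4), so q lies in its Voronoi cell.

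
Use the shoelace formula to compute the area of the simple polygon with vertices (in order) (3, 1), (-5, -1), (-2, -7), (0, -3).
Area = 25

Shoelace formula: Area = (1/2) |Σ_i (x_i · y_{i+1} − x_{i+1} · y_i)| (indices mod n). Compute each cross term:
  (3)(-1) − (-5)(1) = 2
  (-5)(-7) − (-2)(-1) = 33
  (-2)(-3) − (0)(-7) = 6
  (0)(1) − (3)(-3) = 9
Sum = 50, so (signed) Area = 50/2 = 25, |Area| = 25.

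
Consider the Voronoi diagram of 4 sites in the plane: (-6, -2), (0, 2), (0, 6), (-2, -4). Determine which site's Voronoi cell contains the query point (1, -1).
Nearest site = (0, 2)

The Voronoi cell of site s contains exactly those query points closer to s than to any other site. Compute squared distances from q = (1, -1) to each site:
  (0 − 1)² + (2 − -1)² = 10
  (-2 − 1)² + (-4 − -1)² = 18
  (-6 − 1)² + (-2 − -1)² = 50
  (0 − 1)² + (6 − -1)² = 50
Minimum is attained by (0, 2), so q lies in its Voronoi cell.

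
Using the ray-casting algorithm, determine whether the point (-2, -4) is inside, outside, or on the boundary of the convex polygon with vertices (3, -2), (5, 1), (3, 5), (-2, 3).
The point (-2, -4) lies strictly outside the polygon

Cast a horizontal ray to the right from the query point and count how many polygon edges it crosses (each edge strictly once or zero times, handled with the usual half-open convention). 
Parity of crossings → even ⇒ outside.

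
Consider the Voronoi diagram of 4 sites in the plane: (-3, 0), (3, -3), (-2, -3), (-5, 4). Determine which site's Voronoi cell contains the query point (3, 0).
Nearest site = (3, -3)

The Voronoi cell of site s contains exactly those query points closer to s than to any other site. Compute squared distances from q = (3, 0) to each site:
  (3 − 3)² + (-3 − 0)² = 9
  (-2 − 3)² + (-3 − 0)² = 34
  (-3 − 3)² + (0 − 0)² = 36
  (-5 − 3)² + (4 − 0)² = 80
Minimum is attained by (3, -3), so q lies in its Voronoi cell.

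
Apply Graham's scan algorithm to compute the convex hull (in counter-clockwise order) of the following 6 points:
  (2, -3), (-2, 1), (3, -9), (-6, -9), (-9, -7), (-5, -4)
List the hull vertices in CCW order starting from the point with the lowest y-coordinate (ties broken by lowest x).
Hull (CCW) = [(-6, -9), (3, -9), (2, -3), (-2, 1), (-9, -7)]

Graham scan procedure:
  1. Find the pivot p₀ = point with lowest y (tie → lowest x): (-6, -9).
  2. Sort the remaining points by polar angle around p₀.
  3. Walk through sorted points, maintaining a stack; pop the top while the last three entries make a non-left turn (cross product ≤ 0).
  4. Final stack is the convex hull in CCW order: (-6, -9), (3, -9), (2, -3), (-2, 1), (-9, -7).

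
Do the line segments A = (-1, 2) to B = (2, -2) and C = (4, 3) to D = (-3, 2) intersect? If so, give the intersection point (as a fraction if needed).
No (intersection of containing lines falls outside at least one segment)

Parametrize and solve: t = -2/31, s = 23/31. At least one of these is outside [0, 1], so the segments do not intersect.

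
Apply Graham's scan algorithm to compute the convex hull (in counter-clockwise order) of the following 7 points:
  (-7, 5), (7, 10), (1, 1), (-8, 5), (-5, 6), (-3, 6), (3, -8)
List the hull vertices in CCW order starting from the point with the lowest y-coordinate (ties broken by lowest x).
Hull (CCW) = [(3, -8), (7, 10), (-8, 5)]

Graham scan procedure:
  1. Find the pivot p₀ = point with lowest y (tie → lowest x): (3, -8).
  2. Sort the remaining points by polar angle around p₀.
  3. Walk through sorted points, maintaining a stack; pop the top while the last three entries make a non-left turn (cross product ≤ 0).
  4. Final stack is the convex hull in CCW order: (3, -8), (7, 10), (-8, 5).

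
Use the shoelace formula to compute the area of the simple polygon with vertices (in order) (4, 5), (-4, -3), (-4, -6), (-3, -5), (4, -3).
Area = 83/2

Shoelace formula: Area = (1/2) |Σ_i (x_i · y_{i+1} − x_{i+1} · y_i)| (indices mod n). Compute each cross term:
  (4)(-3) − (-4)(5) = 8
  (-4)(-6) − (-4)(-3) = 12
  (-4)(-5) − (-3)(-6) = 2
  (-3)(-3) − (4)(-5) = 29
  (4)(5) − (4)(-3) = 32
Sum = 83, so (signed) Area = 83/2 = 83/2, |Area| = 83/2.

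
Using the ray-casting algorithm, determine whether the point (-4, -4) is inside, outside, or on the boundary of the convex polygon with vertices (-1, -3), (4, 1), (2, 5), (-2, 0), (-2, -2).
The point (-4, -4) lies strictly outside the polygon

Cast a horizontal ray to the right from the query point and count how many polygon edges it crosses (each edge strictly once or zero times, handled with the usual half-open convention). 
Parity of crossings → even ⇒ outside.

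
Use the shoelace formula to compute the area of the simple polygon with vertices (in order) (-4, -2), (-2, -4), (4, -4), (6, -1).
Area = 20

Shoelace formula: Area = (1/2) |Σ_i (x_i · y_{i+1} − x_{i+1} · y_i)| (indices mod n). Compute each cross term:
  (-4)(-4) − (-2)(-2) = 12
  (-2)(-4) − (4)(-4) = 24
  (4)(-1) − (6)(-4) = 20
  (6)(-2) − (-4)(-1) = -16
Sum = 40, so (signed) Area = 40/2 = 20, |Area| = 20.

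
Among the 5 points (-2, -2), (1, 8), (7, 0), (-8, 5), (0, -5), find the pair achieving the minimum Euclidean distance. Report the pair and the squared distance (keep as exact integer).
Pair = ((-2, -2), (0, -5)); squared distance = 13

Compute all C(5, 2) = 10 pairwise squared distances (x_i − x_j)² + (y_i − y_j)². The minimum is 13, attained by the pair ((-2, -2), (0, -5)).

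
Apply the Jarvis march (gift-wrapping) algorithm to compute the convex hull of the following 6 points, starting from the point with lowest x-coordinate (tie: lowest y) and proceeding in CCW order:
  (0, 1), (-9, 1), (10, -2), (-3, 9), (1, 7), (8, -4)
Hull (CCW) = [(-9, 1), (8, -4), (10, -2), (1, 7), (-3, 9)]

Jarvis march: at each step, from the current hull vertex p, select the next vertex q as the point such that every other point lies strictly to the left of (or on) the directed line p → q. (Equivalently: for every other point r, the cross product (q − p) × (r − p) ≥ 0.)
Starting point (lowest x, tie lowest y): (-9, 1). Wrap until returning to start. Resulting hull: (-9, 1), (8, -4), (10, -2), (1, 7), (-3, 9).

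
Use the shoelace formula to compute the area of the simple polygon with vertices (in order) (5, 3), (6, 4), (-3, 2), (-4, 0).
Area = 11

Shoelace formula: Area = (1/2) |Σ_i (x_i · y_{i+1} − x_{i+1} · y_i)| (indices mod n). Compute each cross term:
  (5)(4) − (6)(3) = 2
  (6)(2) − (-3)(4) = 24
  (-3)(0) − (-4)(2) = 8
  (-4)(3) − (5)(0) = -12
Sum = 22, so (signed) Area = 22/2 = 11, |Area| = 11.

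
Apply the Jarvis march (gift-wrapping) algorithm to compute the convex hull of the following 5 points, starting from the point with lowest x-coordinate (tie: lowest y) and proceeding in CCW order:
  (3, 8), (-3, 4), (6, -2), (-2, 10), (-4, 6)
Hull (CCW) = [(-4, 6), (-3, 4), (6, -2), (3, 8), (-2, 10)]

Jarvis march: at each step, from the current hull vertex p, select the next vertex q as the point such that every other point lies strictly to the left of (or on) the directed line p → q. (Equivalently: for every other point r, the cross product (q − p) × (r − p) ≥ 0.)
Starting point (lowest x, tie lowest y): (-4, 6). Wrap until returning to start. Resulting hull: (-4, 6), (-3, 4), (6, -2), (3, 8), (-2, 10).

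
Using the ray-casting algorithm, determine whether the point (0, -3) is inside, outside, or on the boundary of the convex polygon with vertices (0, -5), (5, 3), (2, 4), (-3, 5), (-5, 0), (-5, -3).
The point (0, -3) lies strictly inside the polygon

Cast a horizontal ray to the right from the query point and count how many polygon edges it crosses (each edge strictly once or zero times, handled with the usual half-open convention). 
Parity of crossings → odd ⇒ inside.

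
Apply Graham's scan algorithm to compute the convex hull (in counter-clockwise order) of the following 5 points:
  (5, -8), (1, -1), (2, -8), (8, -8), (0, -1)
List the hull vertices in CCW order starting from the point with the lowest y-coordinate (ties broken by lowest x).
Hull (CCW) = [(2, -8), (8, -8), (1, -1), (0, -1)]

Graham scan procedure:
  1. Find the pivot p₀ = point with lowest y (tie → lowest x): (2, -8).
  2. Sort the remaining points by polar angle around p₀.
  3. Walk through sorted points, maintaining a stack; pop the top while the last three entries make a non-left turn (cross product ≤ 0).
  4. Final stack is the convex hull in CCW order: (2, -8), (8, -8), (1, -1), (0, -1).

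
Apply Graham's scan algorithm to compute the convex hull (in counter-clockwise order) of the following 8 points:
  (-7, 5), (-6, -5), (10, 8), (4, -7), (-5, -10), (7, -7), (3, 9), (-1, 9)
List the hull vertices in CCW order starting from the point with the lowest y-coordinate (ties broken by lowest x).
Hull (CCW) = [(-5, -10), (7, -7), (10, 8), (3, 9), (-1, 9), (-7, 5), (-6, -5)]

Graham scan procedure:
  1. Find the pivot p₀ = point with lowest y (tie → lowest x): (-5, -10).
  2. Sort the remaining points by polar angle around p₀.
  3. Walk through sorted points, maintaining a stack; pop the top while the last three entries make a non-left turn (cross product ≤ 0).
  4. Final stack is the convex hull in CCW order: (-5, -10), (7, -7), (10, 8), (3, 9), (-1, 9), (-7, 5), (-6, -5).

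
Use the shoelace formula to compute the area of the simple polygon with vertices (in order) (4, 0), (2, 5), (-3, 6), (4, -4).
Area = 51/2

Shoelace formula: Area = (1/2) |Σ_i (x_i · y_{i+1} − x_{i+1} · y_i)| (indices mod n). Compute each cross term:
  (4)(5) − (2)(0) = 20
  (2)(6) − (-3)(5) = 27
  (-3)(-4) − (4)(6) = -12
  (4)(0) − (4)(-4) = 16
Sum = 51, so (signed) Area = 51/2 = 51/2, |Area| = 51/2.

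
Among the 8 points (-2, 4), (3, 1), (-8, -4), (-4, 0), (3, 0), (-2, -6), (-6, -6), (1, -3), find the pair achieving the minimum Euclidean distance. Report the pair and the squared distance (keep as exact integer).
Pair = ((3, 1), (3, 0)); squared distance = 1

Compute all C(8, 2) = 28 pairwise squared distances (x_i − x_j)² + (y_i − y_j)². The minimum is 1, attained by the pair ((3, 1), (3, 0)).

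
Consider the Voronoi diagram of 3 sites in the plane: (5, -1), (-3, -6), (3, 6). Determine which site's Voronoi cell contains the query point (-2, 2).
Nearest site = (3, 6)

The Voronoi cell of site s contains exactly those query points closer to s than to any other site. Compute squared distances from q = (-2, 2) to each site:
  (3 − -2)² + (6 − 2)² = 41
  (5 − -2)² + (-1 − 2)² = 58
  (-3 − -2)² + (-6 − 2)² = 65
Minimum is attained by (3, 6), so q lies in its Voronoi cell.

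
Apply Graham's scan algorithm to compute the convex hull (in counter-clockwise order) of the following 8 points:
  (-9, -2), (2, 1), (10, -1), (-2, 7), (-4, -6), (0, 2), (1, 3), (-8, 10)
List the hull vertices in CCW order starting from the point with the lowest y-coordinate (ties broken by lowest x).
Hull (CCW) = [(-4, -6), (10, -1), (-2, 7), (-8, 10), (-9, -2)]

Graham scan procedure:
  1. Find the pivot p₀ = point with lowest y (tie → lowest x): (-4, -6).
  2. Sort the remaining points by polar angle around p₀.
  3. Walk through sorted points, maintaining a stack; pop the top while the last three entries make a non-left turn (cross product ≤ 0).
  4. Final stack is the convex hull in CCW order: (-4, -6), (10, -1), (-2, 7), (-8, 10), (-9, -2).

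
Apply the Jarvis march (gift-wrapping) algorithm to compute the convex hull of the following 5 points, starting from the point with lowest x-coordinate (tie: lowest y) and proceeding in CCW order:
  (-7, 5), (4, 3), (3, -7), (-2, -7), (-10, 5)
Hull (CCW) = [(-10, 5), (-2, -7), (3, -7), (4, 3), (-7, 5)]

Jarvis march: at each step, from the current hull vertex p, select the next vertex q as the point such that every other point lies strictly to the left of (or on) the directed line p → q. (Equivalently: for every other point r, the cross product (q − p) × (r − p) ≥ 0.)
Starting point (lowest x, tie lowest y): (-10, 5). Wrap until returning to start. Resulting hull: (-10, 5), (-2, -7), (3, -7), (4, 3), (-7, 5).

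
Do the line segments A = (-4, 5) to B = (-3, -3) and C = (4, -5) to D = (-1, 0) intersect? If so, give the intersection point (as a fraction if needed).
No (intersection of containing lines falls outside at least one segment)

Parametrize and solve: t = 2/7, s = 54/35. At least one of these is outside [0, 1], so the segments do not intersect.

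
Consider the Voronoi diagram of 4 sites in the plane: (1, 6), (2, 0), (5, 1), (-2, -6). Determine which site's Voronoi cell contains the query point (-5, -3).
Nearest site = (-2, -6)

The Voronoi cell of site s contains exactly those query points closer to s than to any other site. Compute squared distances from q = (-5, -3) to each site:
  (-2 − -5)² + (-6 − -3)² = 18
  (2 − -5)² + (0 − -3)² = 58
  (5 − -5)² + (1 − -3)² = 116
  (1 − -5)² + (6 − -3)² = 117
Minimum is attained by (-2, -6), so q lies in its Voronoi cell.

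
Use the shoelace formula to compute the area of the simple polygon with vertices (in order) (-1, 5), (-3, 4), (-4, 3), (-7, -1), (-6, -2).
Area = 19/2

Shoelace formula: Area = (1/2) |Σ_i (x_i · y_{i+1} − x_{i+1} · y_i)| (indices mod n). Compute each cross term:
  (-1)(4) − (-3)(5) = 11
  (-3)(3) − (-4)(4) = 7
  (-4)(-1) − (-7)(3) = 25
  (-7)(-2) − (-6)(-1) = 8
  (-6)(5) − (-1)(-2) = -32
Sum = 19, so (signed) Area = 19/2 = 19/2, |Area| = 19/2.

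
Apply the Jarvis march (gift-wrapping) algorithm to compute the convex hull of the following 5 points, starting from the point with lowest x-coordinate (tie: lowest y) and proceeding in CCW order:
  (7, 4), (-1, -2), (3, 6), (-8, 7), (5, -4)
Hull (CCW) = [(-8, 7), (-1, -2), (5, -4), (7, 4), (3, 6)]

Jarvis march: at each step, from the current hull vertex p, select the next vertex q as the point such that every other point lies strictly to the left of (or on) the directed line p → q. (Equivalently: for every other point r, the cross product (q − p) × (r − p) ≥ 0.)
Starting point (lowest x, tie lowest y): (-8, 7). Wrap until returning to start. Resulting hull: (-8, 7), (-1, -2), (5, -4), (7, 4), (3, 6).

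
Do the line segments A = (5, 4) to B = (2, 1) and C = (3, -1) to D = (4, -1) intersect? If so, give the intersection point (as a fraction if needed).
No (intersection of containing lines falls outside at least one segment)

Parametrize and solve: t = 5/3, s = -3. At least one of these is outside [0, 1], so the segments do not intersect.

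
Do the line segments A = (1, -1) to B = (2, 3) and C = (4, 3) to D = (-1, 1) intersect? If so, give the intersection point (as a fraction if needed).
Yes; intersection at (16/9, 19/9) (t = 7/9 on AB, s = 4/9 on CD)

Parametrize AB as A + t(B − A) = (1 + 1 t, -1 + 4 t) and CD as C + s(D − C) = (4 + -5 s, 3 + -2 s). Solve the linear system for (t, s). Determinant = -18 ≠ 0, so a unique intersection of the containing lines exists. Solution: t = 7/9, s = 4/9 — both in [0, 1], so the segments cross. Intersection point: (16/9, 19/9).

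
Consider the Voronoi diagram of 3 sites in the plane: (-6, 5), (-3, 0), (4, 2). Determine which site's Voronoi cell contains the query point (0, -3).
Nearest site = (-3, 0)

The Voronoi cell of site s contains exactly those query points closer to s than to any other site. Compute squared distances from q = (0, -3) to each site:
  (-3 − 0)² + (0 − -3)² = 18
  (4 − 0)² + (2 − -3)² = 41
  (-6 − 0)² + (5 − -3)² = 100
Minimum is attained by (-3, 0), so q lies in its Voronoi cell.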